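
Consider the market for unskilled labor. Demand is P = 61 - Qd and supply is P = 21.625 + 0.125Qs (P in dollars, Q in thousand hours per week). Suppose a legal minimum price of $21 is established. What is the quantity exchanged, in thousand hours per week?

35

Rearranging demand gives Qd = 61 - P; rearranging supply gives Qs = 8P - 173. Without the control the market clears where 61 - P = 8P - 173, i.e. P* = 26 and Q* = 35.
Since 21 is below P* = 26, the floor does not bind and the free-market outcome prevails.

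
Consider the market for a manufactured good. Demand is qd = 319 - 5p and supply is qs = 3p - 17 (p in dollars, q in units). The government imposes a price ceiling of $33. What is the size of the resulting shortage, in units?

72

Without the control the market clears where 319 - 5p = 3p - 17, i.e. p* = 42 and q* = 109.
The ceiling of 33 is below the equilibrium price 42, so it binds.
At p = 33: qd = 319 - 5·33 = 154 and qs = 3·33 - 17 = 82.
Shortage = qd - qs = 154 - 82 = 72.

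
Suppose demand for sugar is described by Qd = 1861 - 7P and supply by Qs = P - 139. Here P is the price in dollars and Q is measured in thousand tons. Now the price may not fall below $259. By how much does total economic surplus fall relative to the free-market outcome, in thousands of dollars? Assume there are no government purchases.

2268

In a free market, 1861 - 7P = P - 139 gives the equilibrium P* = 250, Q* = 111.
Since 259 > 250, the floor is binding.
At P = 259: Qd = 1861 - 7·259 = 48 and Qs = 259 - 139 = 120.
Quantity traded falls to 48. At Q = 48 the demand price is (1861 - 48)/7 = 259 and the supply price is 139 + 48 = 187.
Deadweight loss = ½ · (259 - 187) · (111 - 48) = ½ · 72 · 63 = 2268.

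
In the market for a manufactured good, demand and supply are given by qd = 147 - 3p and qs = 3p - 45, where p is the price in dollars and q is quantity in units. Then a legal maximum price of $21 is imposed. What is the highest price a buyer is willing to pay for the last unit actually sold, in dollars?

43

Equilibrium: 147 - 3p = 3p - 45, so 192 = 6p and p* = 32, q* = 51.
Because the ceiling (21) lies below the market-clearing price, it is binding.
At p = 21: qd = 147 - 3·21 = 84 and qs = 3·21 - 45 = 18.
Only 18 units reach the market. On the demand curve, the marginal buyer's willingness to pay at q = 18 is (147 - 18)/3 = 43.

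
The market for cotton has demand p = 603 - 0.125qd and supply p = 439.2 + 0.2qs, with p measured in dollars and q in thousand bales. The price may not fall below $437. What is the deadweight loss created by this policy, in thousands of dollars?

0

Rearranging demand gives qd = 4824 - 8p; rearranging supply gives qs = 5p - 2196. In a free market, 4824 - 8p = 5p - 2196 gives the equilibrium p* = 540, q* = 504.
The floor of 437 is below the equilibrium price 540, so it is not binding; the market clears at p* = 540, q* = 504.
Since the control does not bind, no trades are prevented and deadweight loss is zero.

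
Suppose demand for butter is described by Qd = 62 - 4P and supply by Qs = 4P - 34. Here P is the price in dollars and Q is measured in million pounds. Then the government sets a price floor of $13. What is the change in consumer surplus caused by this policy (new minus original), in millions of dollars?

-12

Without the control the market clears where 62 - 4P = 4P - 34, i.e. P* = 12 and Q* = 14.
Because the floor (13) lies above the market-clearing price, it is binding.
At P = 13: Qd = 62 - 4·13 = 10 and Qs = 4·13 - 34 = 18.
Consumer surplus without the control is ½ · (15.5 - 12) · 14 = 24.5.
With the floor, consumers buy 10 units at 13, so CS = ½ · (15.5 - 13) · 10 = 12.5.
Change in consumer surplus = 12.5 - 24.5 = -12.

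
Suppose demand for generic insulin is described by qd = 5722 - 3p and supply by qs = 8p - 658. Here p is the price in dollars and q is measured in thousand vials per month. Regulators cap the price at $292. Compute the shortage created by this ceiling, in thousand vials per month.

3168

Equilibrium: 5722 - 3p = 8p - 658, so 6380 = 11p and p* = 580, q* = 3982.
Since 292 < 580, the ceiling is binding.
At p = 292: qd = 5722 - 3·292 = 4846 and qs = 8·292 - 658 = 1678.
Shortage = qd - qs = 4846 - 1678 = 3168.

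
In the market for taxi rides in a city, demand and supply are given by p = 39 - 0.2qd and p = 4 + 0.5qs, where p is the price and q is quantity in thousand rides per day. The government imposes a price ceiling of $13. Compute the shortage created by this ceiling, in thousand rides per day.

Rearranging demand gives qd = 195 - 5p; rearranging supply gives qs = 2p - 8. In a free market, 195 - 5p = 2p - 8 gives the equilibrium p* = 29, q* = 50.
Because the ceiling (13) lies below the market-clearing price, it is binding.
At p = 13: qd = 195 - 5·13 = 130 and qs = 2·13 - 8 = 18.
Shortage = qd - qs = 130 - 18 = 112.

112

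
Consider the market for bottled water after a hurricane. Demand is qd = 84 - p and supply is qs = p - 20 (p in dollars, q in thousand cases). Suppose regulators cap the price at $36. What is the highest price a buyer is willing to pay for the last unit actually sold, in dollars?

In a free market, 84 - p = p - 20 gives the equilibrium p* = 52, q* = 32.
Because the ceiling (36) lies below the market-clearing price, it is binding.
At p = 36: qd = 84 - 36 = 48 and qs = 36 - 20 = 16.
Only 16 units reach the market. On the demand curve, the marginal buyer's willingness to pay at q = 16 is (84 - 16) = 68.

68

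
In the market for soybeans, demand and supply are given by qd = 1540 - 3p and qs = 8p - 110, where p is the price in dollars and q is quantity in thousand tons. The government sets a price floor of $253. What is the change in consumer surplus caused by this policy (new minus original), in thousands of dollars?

-96356.5

Equilibrium: 1540 - 3p = 8p - 110, so 1650 = 11p and p* = 150, q* = 1090.
Since 253 > 150, the floor is binding.
At p = 253: qd = 1540 - 3·253 = 781 and qs = 8·253 - 110 = 1914.
Consumer surplus without the control is ½ · (1540/3 - 150) · 1090 = 594050/3.
With the floor, consumers buy 781 units at 253, so CS = ½ · (1540/3 - 253) · 781 = 609961/6.
Change in consumer surplus = 609961/6 - 594050/3 = -96356.5.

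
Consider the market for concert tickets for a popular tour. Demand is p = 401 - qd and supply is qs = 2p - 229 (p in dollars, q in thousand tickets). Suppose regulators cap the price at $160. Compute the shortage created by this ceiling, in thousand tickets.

150

Rearranging demand gives qd = 401 - p. Equilibrium: 401 - p = 2p - 229, so 630 = 3p and p* = 210, q* = 191.
Since 160 < 210, the ceiling is binding.
At p = 160: qd = 401 - 160 = 241 and qs = 2·160 - 229 = 91.
Shortage = qd - qs = 241 - 91 = 150.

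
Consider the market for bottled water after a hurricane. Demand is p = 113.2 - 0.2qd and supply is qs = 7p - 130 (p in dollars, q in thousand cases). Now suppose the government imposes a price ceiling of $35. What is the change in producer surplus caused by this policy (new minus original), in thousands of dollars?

-4496.5

Rearranging demand gives qd = 566 - 5p. In a free market, 566 - 5p = 7p - 130 gives the equilibrium p* = 58, q* = 276.
Since 35 < 58, the ceiling is binding.
At p = 35: qd = 566 - 5·35 = 391 and qs = 7·35 - 130 = 115.
Producer surplus without the control is ½ · (58 - 130/7) · 276 = 38088/7.
With the ceiling, producers sell 115 units at 35, so PS = ½ · (35 - 130/7) · 115 = 13225/14.
Change in producer surplus = 13225/14 - 38088/7 = -4496.5.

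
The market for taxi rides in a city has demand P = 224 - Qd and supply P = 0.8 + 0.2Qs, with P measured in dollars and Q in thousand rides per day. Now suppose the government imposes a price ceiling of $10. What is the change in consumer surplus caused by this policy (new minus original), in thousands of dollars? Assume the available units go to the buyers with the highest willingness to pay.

-8512

Rearranging demand gives Qd = 224 - P; rearranging supply gives Qs = 5P - 4. Without the control the market clears where 224 - P = 5P - 4, i.e. P* = 38 and Q* = 186.
Since 10 < 38, the ceiling is binding.
At P = 10: Qd = 224 - 10 = 214 and Qs = 5·10 - 4 = 46.
Consumer surplus without the control is ½ · (224 - 38) · 186 = 17298.
With the ceiling, 46 units are sold at 10 (assume they go to the highest-value buyers). The demand price at Q = 46 is 178, so CS = ½ · [(224 - 10) + (178 - 10)] · 46 = 8786.
Change in consumer surplus = 8786 - 17298 = -8512.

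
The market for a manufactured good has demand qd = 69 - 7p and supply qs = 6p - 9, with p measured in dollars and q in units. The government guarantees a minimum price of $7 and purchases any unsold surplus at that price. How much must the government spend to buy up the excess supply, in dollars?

Without the control the market clears where 69 - 7p = 6p - 9, i.e. p* = 6 and q* = 27.
The floor of 7 is above the equilibrium price 6, so it binds.
At p = 7: qd = 69 - 7·7 = 20 and qs = 6·7 - 9 = 33.
Surplus = qs - qd = 13.
Government expenditure = surplus × support price = 13 × 7 = 91.

91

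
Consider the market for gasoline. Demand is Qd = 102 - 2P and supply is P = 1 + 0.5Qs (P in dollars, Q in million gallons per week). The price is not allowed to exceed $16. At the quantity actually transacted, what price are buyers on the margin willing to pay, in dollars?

36

Rearranging supply gives Qs = 2P - 2. Equilibrium: 102 - 2P = 2P - 2, so 104 = 4P and P* = 26, Q* = 50.
Because the ceiling (16) lies below the market-clearing price, it is binding.
At P = 16: Qd = 102 - 2·16 = 70 and Qs = 2·16 - 2 = 30.
Only 30 units reach the market. On the demand curve, the marginal buyer's willingness to pay at Q = 30 is (102 - 30)/2 = 36.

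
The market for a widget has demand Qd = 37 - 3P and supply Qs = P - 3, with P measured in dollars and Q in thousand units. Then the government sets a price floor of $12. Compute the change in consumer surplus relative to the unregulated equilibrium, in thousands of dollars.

-8

Equilibrium: 37 - 3P = P - 3, so 40 = 4P and P* = 10, Q* = 7.
Because the floor (12) lies above the market-clearing price, it is binding.
At P = 12: Qd = 37 - 3·12 = 1 and Qs = 12 - 3 = 9.
Consumer surplus without the control is ½ · (37/3 - 10) · 7 = 49/6.
With the floor, consumers buy 1 units at 12, so CS = ½ · (37/3 - 12) · 1 = 1/6.
Change in consumer surplus = 1/6 - 49/6 = -8.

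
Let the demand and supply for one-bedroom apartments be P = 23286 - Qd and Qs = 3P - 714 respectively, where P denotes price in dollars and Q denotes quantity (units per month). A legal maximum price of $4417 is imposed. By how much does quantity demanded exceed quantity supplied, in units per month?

6332

Rearranging demand gives Qd = 23286 - P. In a free market, 23286 - P = 3P - 714 gives the equilibrium P* = 6000, Q* = 17286.
Since 4417 < 6000, the ceiling is binding.
At P = 4417: Qd = 23286 - 4417 = 18869 and Qs = 3·4417 - 714 = 12537.
Shortage = Qd - Qs = 18869 - 12537 = 6332.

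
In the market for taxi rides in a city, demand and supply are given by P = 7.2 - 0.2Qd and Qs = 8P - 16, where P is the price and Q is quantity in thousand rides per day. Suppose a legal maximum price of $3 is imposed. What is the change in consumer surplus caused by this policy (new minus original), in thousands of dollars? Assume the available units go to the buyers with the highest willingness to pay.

Rearranging demand gives Qd = 36 - 5P. Without the control the market clears where 36 - 5P = 8P - 16, i.e. P* = 4 and Q* = 16.
Since 3 < 4, the ceiling is binding.
At P = 3: Qd = 36 - 5·3 = 21 and Qs = 8·3 - 16 = 8.
Consumer surplus without the control is ½ · (7.2 - 4) · 16 = 25.6.
With the ceiling, 8 units are sold at 3 (assume they go to the highest-value buyers). The demand price at Q = 8 is 5.6, so CS = ½ · [(7.2 - 3) + (5.6 - 3)] · 8 = 27.2.
Change in consumer surplus = 27.2 - 25.6 = 1.6.

1.6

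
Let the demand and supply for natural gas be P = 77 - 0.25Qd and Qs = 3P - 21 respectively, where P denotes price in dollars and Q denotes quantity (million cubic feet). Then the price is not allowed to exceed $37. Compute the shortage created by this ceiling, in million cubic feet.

70

Rearranging demand gives Qd = 308 - 4P. In a free market, 308 - 4P = 3P - 21 gives the equilibrium P* = 47, Q* = 120.
The ceiling of 37 is below the equilibrium price 47, so it binds.
At P = 37: Qd = 308 - 4·37 = 160 and Qs = 3·37 - 21 = 90.
Shortage = Qd - Qs = 160 - 90 = 70.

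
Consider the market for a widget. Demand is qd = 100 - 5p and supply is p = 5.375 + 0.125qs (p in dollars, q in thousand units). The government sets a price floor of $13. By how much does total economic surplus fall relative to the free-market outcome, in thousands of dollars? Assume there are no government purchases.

16.25

Rearranging supply gives qs = 8p - 43. Equilibrium: 100 - 5p = 8p - 43, so 143 = 13p and p* = 11, q* = 45.
Because the floor (13) lies above the market-clearing price, it is binding.
At p = 13: qd = 100 - 5·13 = 35 and qs = 8·13 - 43 = 61.
Quantity traded falls to 35. At q = 35 the demand price is (100 - 35)/5 = 13 and the supply price is (43 + 35)/8 = 9.75.
Deadweight loss = ½ · (13 - 9.75) · (45 - 35) = ½ · 3.25 · 10 = 16.25.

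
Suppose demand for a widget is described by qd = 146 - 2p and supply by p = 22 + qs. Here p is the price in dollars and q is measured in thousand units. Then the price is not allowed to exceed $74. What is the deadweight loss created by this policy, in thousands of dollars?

Rearranging supply gives qs = p - 22. Equilibrium: 146 - 2p = p - 22, so 168 = 3p and p* = 56, q* = 34.
Since 74 is above p* = 56, the ceiling does not bind and the free-market outcome prevails.
Since the control does not bind, no trades are prevented and deadweight loss is zero.

0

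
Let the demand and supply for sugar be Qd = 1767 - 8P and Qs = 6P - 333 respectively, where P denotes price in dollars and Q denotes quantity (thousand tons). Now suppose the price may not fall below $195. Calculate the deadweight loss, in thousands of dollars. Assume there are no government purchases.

Setting quantity demanded equal to quantity supplied, 1767 - 8P = 6P - 333, gives P* = 150 and Q* = 567.
Because the floor (195) lies above the market-clearing price, it is binding.
At P = 195: Qd = 1767 - 8·195 = 207 and Qs = 6·195 - 333 = 837.
Quantity traded falls to 207. At Q = 207 the demand price is (1767 - 207)/8 = 195 and the supply price is (333 + 207)/6 = 90.
Deadweight loss = ½ · (195 - 90) · (567 - 207) = ½ · 105 · 360 = 18900.

18900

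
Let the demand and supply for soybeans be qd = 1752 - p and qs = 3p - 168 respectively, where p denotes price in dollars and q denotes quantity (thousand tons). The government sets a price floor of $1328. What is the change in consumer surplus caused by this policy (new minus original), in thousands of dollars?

-719104

In a free market, 1752 - p = 3p - 168 gives the equilibrium p* = 480, q* = 1272.
The floor of 1328 is above the equilibrium price 480, so it binds.
At p = 1328: qd = 1752 - 1328 = 424 and qs = 3·1328 - 168 = 3816.
Consumer surplus without the control is ½ · (1752 - 480) · 1272 = 808992.
With the floor, consumers buy 424 units at 1328, so CS = ½ · (1752 - 1328) · 424 = 89888.
Change in consumer surplus = 89888 - 808992 = -719104.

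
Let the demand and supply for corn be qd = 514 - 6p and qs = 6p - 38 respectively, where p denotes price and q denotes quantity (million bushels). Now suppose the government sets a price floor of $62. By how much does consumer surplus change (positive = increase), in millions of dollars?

-3040

In a free market, 514 - 6p = 6p - 38 gives the equilibrium p* = 46, q* = 238.
The floor of 62 is above the equilibrium price 46, so it binds.
At p = 62: qd = 514 - 6·62 = 142 and qs = 6·62 - 38 = 334.
Consumer surplus without the control is ½ · (257/3 - 46) · 238 = 14161/3.
With the floor, consumers buy 142 units at 62, so CS = ½ · (257/3 - 62) · 142 = 5041/3.
Change in consumer surplus = 5041/3 - 14161/3 = -3040.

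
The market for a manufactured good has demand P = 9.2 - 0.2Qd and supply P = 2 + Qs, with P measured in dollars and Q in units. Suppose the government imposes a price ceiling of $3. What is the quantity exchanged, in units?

Rearranging demand gives Qd = 46 - 5P; rearranging supply gives Qs = P - 2. In a free market, 46 - 5P = P - 2 gives the equilibrium P* = 8, Q* = 6.
The ceiling of 3 is below the equilibrium price 8, so it binds.
At P = 3: Qd = 46 - 5·3 = 31 and Qs = 3 - 2 = 1.
The quantity actually transacted is the short side, supply: 1.

1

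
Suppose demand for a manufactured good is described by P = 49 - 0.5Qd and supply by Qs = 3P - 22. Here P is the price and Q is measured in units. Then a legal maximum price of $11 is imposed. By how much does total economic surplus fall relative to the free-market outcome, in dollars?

Rearranging demand gives Qd = 98 - 2P. Equilibrium: 98 - 2P = 3P - 22, so 120 = 5P and P* = 24, Q* = 50.
The ceiling of 11 is below the equilibrium price 24, so it binds.
At P = 11: Qd = 98 - 2·11 = 76 and Qs = 3·11 - 22 = 11.
Quantity traded falls to 11. At Q = 11 the demand price is (98 - 11)/2 = 43.5 and the supply price is (22 + 11)/3 = 11.
Deadweight loss = ½ · (43.5 - 11) · (50 - 11) = ½ · 32.5 · 39 = 633.75.

633.75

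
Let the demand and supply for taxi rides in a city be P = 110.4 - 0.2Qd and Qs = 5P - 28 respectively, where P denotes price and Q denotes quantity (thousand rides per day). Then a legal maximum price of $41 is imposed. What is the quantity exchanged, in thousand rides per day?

177

Rearranging demand gives Qd = 552 - 5P. Without the control the market clears where 552 - 5P = 5P - 28, i.e. P* = 58 and Q* = 262.
Because the ceiling (41) lies below the market-clearing price, it is binding.
At P = 41: Qd = 552 - 5·41 = 347 and Qs = 5·41 - 28 = 177.
The quantity actually transacted is the short side, supply: 177.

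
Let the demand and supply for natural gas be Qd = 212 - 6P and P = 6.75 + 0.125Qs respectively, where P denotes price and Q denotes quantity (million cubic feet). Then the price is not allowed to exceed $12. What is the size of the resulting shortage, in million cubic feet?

98

Rearranging supply gives Qs = 8P - 54. Without the control the market clears where 212 - 6P = 8P - 54, i.e. P* = 19 and Q* = 98.
The ceiling of 12 is below the equilibrium price 19, so it binds.
At P = 12: Qd = 212 - 6·12 = 140 and Qs = 8·12 - 54 = 42.
Shortage = Qd - Qs = 140 - 42 = 98.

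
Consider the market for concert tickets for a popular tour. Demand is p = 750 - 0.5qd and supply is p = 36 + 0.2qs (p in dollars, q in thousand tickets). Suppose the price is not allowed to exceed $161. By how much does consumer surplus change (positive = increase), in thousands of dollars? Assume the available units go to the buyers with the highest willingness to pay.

Rearranging demand gives qd = 1500 - 2p; rearranging supply gives qs = 5p - 180. In a free market, 1500 - 2p = 5p - 180 gives the equilibrium p* = 240, q* = 1020.
The ceiling of 161 is below the equilibrium price 240, so it binds.
At p = 161: qd = 1500 - 2·161 = 1178 and qs = 5·161 - 180 = 625.
Consumer surplus without the control is ½ · (750 - 240) · 1020 = 260100.
With the ceiling, 625 units are sold at 161 (assume they go to the highest-value buyers). The demand price at q = 625 is 437.5, so CS = ½ · [(750 - 161) + (437.5 - 161)] · 625 = 270468.75.
Change in consumer surplus = 270468.75 - 260100 = 10368.75.

10368.75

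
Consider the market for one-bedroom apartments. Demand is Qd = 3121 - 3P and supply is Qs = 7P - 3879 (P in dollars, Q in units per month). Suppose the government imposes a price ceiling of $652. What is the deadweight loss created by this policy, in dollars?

In a free market, 3121 - 3P = 7P - 3879 gives the equilibrium P* = 700, Q* = 1021.
Because the ceiling (652) lies below the market-clearing price, it is binding.
At P = 652: Qd = 3121 - 3·652 = 1165 and Qs = 7·652 - 3879 = 685.
Quantity traded falls to 685. At Q = 685 the demand price is (3121 - 685)/3 = 812 and the supply price is (3879 + 685)/7 = 652.
Deadweight loss = ½ · (812 - 652) · (1021 - 685) = ½ · 160 · 336 = 26880.

26880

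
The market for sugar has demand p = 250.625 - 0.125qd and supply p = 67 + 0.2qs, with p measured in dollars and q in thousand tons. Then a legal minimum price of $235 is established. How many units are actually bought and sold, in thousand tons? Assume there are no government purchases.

125

Rearranging demand gives qd = 2005 - 8p; rearranging supply gives qs = 5p - 335. In a free market, 2005 - 8p = 5p - 335 gives the equilibrium p* = 180, q* = 565.
The floor of 235 is above the equilibrium price 180, so it binds.
At p = 235: qd = 2005 - 8·235 = 125 and qs = 5·235 - 335 = 840.
The quantity actually transacted is the short side, demand: 125.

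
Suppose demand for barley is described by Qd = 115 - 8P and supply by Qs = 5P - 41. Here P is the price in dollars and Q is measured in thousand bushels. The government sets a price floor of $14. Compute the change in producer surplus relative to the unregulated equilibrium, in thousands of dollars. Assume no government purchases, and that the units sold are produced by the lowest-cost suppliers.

Equilibrium: 115 - 8P = 5P - 41, so 156 = 13P and P* = 12, Q* = 19.
The floor of 14 is above the equilibrium price 12, so it binds.
At P = 14: Qd = 115 - 8·14 = 3 and Qs = 5·14 - 41 = 29.
Producer surplus without the control is ½ · (12 - 8.2) · 19 = 36.1.
With the floor, 3 units are sold at 14. The supply price at Q = 3 is 8.8, so PS = ½ · [(14 - 8.2) + (14 - 8.8)] · 3 = 16.5.
Change in producer surplus = 16.5 - 36.1 = -19.6.

-19.6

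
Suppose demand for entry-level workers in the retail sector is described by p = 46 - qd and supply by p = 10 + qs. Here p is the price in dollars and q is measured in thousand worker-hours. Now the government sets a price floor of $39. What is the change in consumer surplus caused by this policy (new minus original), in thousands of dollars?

-137.5

Rearranging demand gives qd = 46 - p; rearranging supply gives qs = p - 10. Without the control the market clears where 46 - p = p - 10, i.e. p* = 28 and q* = 18.
Because the floor (39) lies above the market-clearing price, it is binding.
At p = 39: qd = 46 - 39 = 7 and qs = 39 - 10 = 29.
Consumer surplus without the control is ½ · (46 - 28) · 18 = 162.
With the floor, consumers buy 7 units at 39, so CS = ½ · (46 - 39) · 7 = 24.5.
Change in consumer surplus = 24.5 - 162 = -137.5.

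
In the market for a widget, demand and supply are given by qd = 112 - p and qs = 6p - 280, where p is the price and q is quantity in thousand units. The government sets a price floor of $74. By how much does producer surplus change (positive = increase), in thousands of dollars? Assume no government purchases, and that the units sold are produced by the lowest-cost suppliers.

657

Equilibrium: 112 - p = 6p - 280, so 392 = 7p and p* = 56, q* = 56.
The floor of 74 is above the equilibrium price 56, so it binds.
At p = 74: qd = 112 - 74 = 38 and qs = 6·74 - 280 = 164.
Producer surplus without the control is ½ · (56 - 140/3) · 56 = 784/3.
With the floor, 38 units are sold at 74. The supply price at q = 38 is 53, so PS = ½ · [(74 - 140/3) + (74 - 53)] · 38 = 2755/3.
Change in producer surplus = 2755/3 - 784/3 = 657.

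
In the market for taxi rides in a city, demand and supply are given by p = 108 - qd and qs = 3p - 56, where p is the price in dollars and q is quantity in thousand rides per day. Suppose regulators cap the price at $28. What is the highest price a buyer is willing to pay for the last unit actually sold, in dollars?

80

Rearranging demand gives qd = 108 - p. Setting quantity demanded equal to quantity supplied, 108 - p = 3p - 56, gives p* = 41 and q* = 67.
Since 28 < 41, the ceiling is binding.
At p = 28: qd = 108 - 28 = 80 and qs = 3·28 - 56 = 28.
Only 28 units reach the market. On the demand curve, the marginal buyer's willingness to pay at q = 28 is (108 - 28) = 80.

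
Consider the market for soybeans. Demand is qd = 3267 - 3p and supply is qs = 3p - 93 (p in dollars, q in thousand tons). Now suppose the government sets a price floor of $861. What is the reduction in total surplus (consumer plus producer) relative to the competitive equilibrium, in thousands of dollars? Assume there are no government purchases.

Setting quantity demanded equal to quantity supplied, 3267 - 3p = 3p - 93, gives p* = 560 and q* = 1587.
The floor of 861 is above the equilibrium price 560, so it binds.
At p = 861: qd = 3267 - 3·861 = 684 and qs = 3·861 - 93 = 2490.
Quantity traded falls to 684. At q = 684 the demand price is (3267 - 684)/3 = 861 and the supply price is (93 + 684)/3 = 259.
Deadweight loss = ½ · (861 - 259) · (1587 - 684) = ½ · 602 · 903 = 271803.

271803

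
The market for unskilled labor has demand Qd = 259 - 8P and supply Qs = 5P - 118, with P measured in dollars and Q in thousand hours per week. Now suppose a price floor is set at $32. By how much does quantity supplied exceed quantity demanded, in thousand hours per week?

Without the control the market clears where 259 - 8P = 5P - 118, i.e. P* = 29 and Q* = 27.
Because the floor (32) lies above the market-clearing price, it is binding.
At P = 32: Qd = 259 - 8·32 = 3 and Qs = 5·32 - 118 = 42.
Surplus = Qs - Qd = 42 - 3 = 39.

39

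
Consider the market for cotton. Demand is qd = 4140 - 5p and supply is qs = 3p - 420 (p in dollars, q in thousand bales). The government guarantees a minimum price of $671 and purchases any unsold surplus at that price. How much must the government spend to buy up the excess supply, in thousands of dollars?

542168

Equilibrium: 4140 - 5p = 3p - 420, so 4560 = 8p and p* = 570, q* = 1290.
Since 671 > 570, the floor is binding.
At p = 671: qd = 4140 - 5·671 = 785 and qs = 3·671 - 420 = 1593.
Surplus = qs - qd = 808.
Government expenditure = surplus × support price = 808 × 671 = 542168.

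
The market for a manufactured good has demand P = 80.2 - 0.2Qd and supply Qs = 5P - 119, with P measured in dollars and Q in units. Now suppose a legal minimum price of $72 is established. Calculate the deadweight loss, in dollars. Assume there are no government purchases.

2000

Rearranging demand gives Qd = 401 - 5P. In a free market, 401 - 5P = 5P - 119 gives the equilibrium P* = 52, Q* = 141.
Since 72 > 52, the floor is binding.
At P = 72: Qd = 401 - 5·72 = 41 and Qs = 5·72 - 119 = 241.
Quantity traded falls to 41. At Q = 41 the demand price is (401 - 41)/5 = 72 and the supply price is (119 + 41)/5 = 32.
Deadweight loss = ½ · (72 - 32) · (141 - 41) = ½ · 40 · 100 = 2000.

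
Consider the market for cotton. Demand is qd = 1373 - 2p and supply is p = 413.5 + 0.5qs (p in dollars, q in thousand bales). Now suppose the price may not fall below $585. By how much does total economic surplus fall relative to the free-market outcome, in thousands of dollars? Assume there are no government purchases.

Rearranging supply gives qs = 2p - 827. Without the control the market clears where 1373 - 2p = 2p - 827, i.e. p* = 550 and q* = 273.
Since 585 > 550, the floor is binding.
At p = 585: qd = 1373 - 2·585 = 203 and qs = 2·585 - 827 = 343.
Quantity traded falls to 203. At q = 203 the demand price is (1373 - 203)/2 = 585 and the supply price is (827 + 203)/2 = 515.
Deadweight loss = ½ · (585 - 515) · (273 - 203) = ½ · 70 · 70 = 2450.

2450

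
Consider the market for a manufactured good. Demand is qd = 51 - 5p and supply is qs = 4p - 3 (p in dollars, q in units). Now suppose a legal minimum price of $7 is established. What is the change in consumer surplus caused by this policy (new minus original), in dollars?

Without the control the market clears where 51 - 5p = 4p - 3, i.e. p* = 6 and q* = 21.
The floor of 7 is above the equilibrium price 6, so it binds.
At p = 7: qd = 51 - 5·7 = 16 and qs = 4·7 - 3 = 25.
Consumer surplus without the control is ½ · (10.2 - 6) · 21 = 44.1.
With the floor, consumers buy 16 units at 7, so CS = ½ · (10.2 - 7) · 16 = 25.6.
Change in consumer surplus = 25.6 - 44.1 = -18.5.

-18.5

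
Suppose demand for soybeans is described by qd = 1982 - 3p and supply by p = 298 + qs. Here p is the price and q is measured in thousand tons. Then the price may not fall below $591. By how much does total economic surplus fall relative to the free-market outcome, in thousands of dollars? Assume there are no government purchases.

2646

Rearranging supply gives qs = p - 298. Equilibrium: 1982 - 3p = p - 298, so 2280 = 4p and p* = 570, q* = 272.
The floor of 591 is above the equilibrium price 570, so it binds.
At p = 591: qd = 1982 - 3·591 = 209 and qs = 591 - 298 = 293.
Quantity traded falls to 209. At q = 209 the demand price is (1982 - 209)/3 = 591 and the supply price is 298 + 209 = 507.
Deadweight loss = ½ · (591 - 507) · (272 - 209) = ½ · 84 · 63 = 2646.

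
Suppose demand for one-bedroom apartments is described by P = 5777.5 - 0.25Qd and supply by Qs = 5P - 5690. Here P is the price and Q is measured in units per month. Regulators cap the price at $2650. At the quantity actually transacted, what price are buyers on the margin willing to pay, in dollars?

Rearranging demand gives Qd = 23110 - 4P. Setting quantity demanded equal to quantity supplied, 23110 - 4P = 5P - 5690, gives P* = 3200 and Q* = 10310.
The ceiling of 2650 is below the equilibrium price 3200, so it binds.
At P = 2650: Qd = 23110 - 4·2650 = 12510 and Qs = 5·2650 - 5690 = 7560.
Only 7560 units reach the market. On the demand curve, the marginal buyer's willingness to pay at Q = 7560 is (23110 - 7560)/4 = 3887.5.

3887.5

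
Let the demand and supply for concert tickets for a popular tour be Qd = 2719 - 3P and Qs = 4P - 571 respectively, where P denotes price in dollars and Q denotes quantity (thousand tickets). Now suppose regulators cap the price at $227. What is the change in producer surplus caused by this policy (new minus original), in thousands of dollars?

In a free market, 2719 - 3P = 4P - 571 gives the equilibrium P* = 470, Q* = 1309.
Because the ceiling (227) lies below the market-clearing price, it is binding.
At P = 227: Qd = 2719 - 3·227 = 2038 and Qs = 4·227 - 571 = 337.
Producer surplus without the control is ½ · (470 - 142.75) · 1309 = 214185.125.
With the ceiling, producers sell 337 units at 227, so PS = ½ · (227 - 142.75) · 337 = 14196.125.
Change in producer surplus = 14196.125 - 214185.125 = -199989.

-199989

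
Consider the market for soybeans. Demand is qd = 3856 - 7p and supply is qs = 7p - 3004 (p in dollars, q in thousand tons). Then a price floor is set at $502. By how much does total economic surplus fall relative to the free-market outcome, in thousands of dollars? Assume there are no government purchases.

1008

In a free market, 3856 - 7p = 7p - 3004 gives the equilibrium p* = 490, q* = 426.
The floor of 502 is above the equilibrium price 490, so it binds.
At p = 502: qd = 3856 - 7·502 = 342 and qs = 7·502 - 3004 = 510.
Quantity traded falls to 342. At q = 342 the demand price is (3856 - 342)/7 = 502 and the supply price is (3004 + 342)/7 = 478.
Deadweight loss = ½ · (502 - 478) · (426 - 342) = ½ · 24 · 84 = 1008.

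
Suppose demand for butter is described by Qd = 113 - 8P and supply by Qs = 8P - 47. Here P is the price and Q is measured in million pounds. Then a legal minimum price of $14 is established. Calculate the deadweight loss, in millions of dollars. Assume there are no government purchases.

128

Without the control the market clears where 113 - 8P = 8P - 47, i.e. P* = 10 and Q* = 33.
Because the floor (14) lies above the market-clearing price, it is binding.
At P = 14: Qd = 113 - 8·14 = 1 and Qs = 8·14 - 47 = 65.
Quantity traded falls to 1. At Q = 1 the demand price is (113 - 1)/8 = 14 and the supply price is (47 + 1)/8 = 6.
Deadweight loss = ½ · (14 - 6) · (33 - 1) = ½ · 8 · 32 = 128.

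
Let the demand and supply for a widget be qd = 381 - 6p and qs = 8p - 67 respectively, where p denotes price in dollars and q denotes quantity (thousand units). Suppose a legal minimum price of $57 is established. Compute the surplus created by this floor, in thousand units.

Setting quantity demanded equal to quantity supplied, 381 - 6p = 8p - 67, gives p* = 32 and q* = 189.
The floor of 57 is above the equilibrium price 32, so it binds.
At p = 57: qd = 381 - 6·57 = 39 and qs = 8·57 - 67 = 389.
Surplus = qs - qd = 389 - 39 = 350.

350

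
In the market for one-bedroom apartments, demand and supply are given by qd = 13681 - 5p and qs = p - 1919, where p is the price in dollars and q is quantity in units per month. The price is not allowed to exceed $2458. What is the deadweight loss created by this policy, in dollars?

12098.4

Equilibrium: 13681 - 5p = p - 1919, so 15600 = 6p and p* = 2600, q* = 681.
Because the ceiling (2458) lies below the market-clearing price, it is binding.
At p = 2458: qd = 13681 - 5·2458 = 1391 and qs = 2458 - 1919 = 539.
Quantity traded falls to 539. At q = 539 the demand price is (13681 - 539)/5 = 2628.4 and the supply price is 1919 + 539 = 2458.
Deadweight loss = ½ · (2628.4 - 2458) · (681 - 539) = ½ · 170.4 · 142 = 12098.4.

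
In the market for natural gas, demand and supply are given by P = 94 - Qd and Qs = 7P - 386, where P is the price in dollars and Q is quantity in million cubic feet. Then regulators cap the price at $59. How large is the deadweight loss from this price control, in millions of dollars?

Rearranging demand gives Qd = 94 - P. Without the control the market clears where 94 - P = 7P - 386, i.e. P* = 60 and Q* = 34.
Since 59 < 60, the ceiling is binding.
At P = 59: Qd = 94 - 59 = 35 and Qs = 7·59 - 386 = 27.
Quantity traded falls to 27. At Q = 27 the demand price is 94 - 27 = 67 and the supply price is (386 + 27)/7 = 59.
Deadweight loss = ½ · (67 - 59) · (34 - 27) = ½ · 8 · 7 = 28.

28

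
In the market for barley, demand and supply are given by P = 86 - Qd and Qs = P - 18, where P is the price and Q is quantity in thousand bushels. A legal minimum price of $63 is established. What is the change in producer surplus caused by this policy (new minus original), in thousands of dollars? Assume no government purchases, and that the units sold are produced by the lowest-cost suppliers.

192.5

Rearranging demand gives Qd = 86 - P. Setting quantity demanded equal to quantity supplied, 86 - P = P - 18, gives P* = 52 and Q* = 34.
The floor of 63 is above the equilibrium price 52, so it binds.
At P = 63: Qd = 86 - 63 = 23 and Qs = 63 - 18 = 45.
Producer surplus without the control is ½ · (52 - 18) · 34 = 578.
With the floor, 23 units are sold at 63. The supply price at Q = 23 is 41, so PS = ½ · [(63 - 18) + (63 - 41)] · 23 = 770.5.
Change in producer surplus = 770.5 - 578 = 192.5.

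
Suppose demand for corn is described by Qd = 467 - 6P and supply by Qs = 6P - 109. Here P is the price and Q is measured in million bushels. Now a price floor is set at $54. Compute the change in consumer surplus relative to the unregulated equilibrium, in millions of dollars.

Setting quantity demanded equal to quantity supplied, 467 - 6P = 6P - 109, gives P* = 48 and Q* = 179.
The floor of 54 is above the equilibrium price 48, so it binds.
At P = 54: Qd = 467 - 6·54 = 143 and Qs = 6·54 - 109 = 215.
Consumer surplus without the control is ½ · (467/6 - 48) · 179 = 32041/12.
With the floor, consumers buy 143 units at 54, so CS = ½ · (467/6 - 54) · 143 = 20449/12.
Change in consumer surplus = 20449/12 - 32041/12 = -966.

-966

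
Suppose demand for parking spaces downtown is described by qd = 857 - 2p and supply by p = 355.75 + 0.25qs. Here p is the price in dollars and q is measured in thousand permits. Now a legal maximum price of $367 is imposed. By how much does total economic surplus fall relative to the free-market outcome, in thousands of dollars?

1014

Rearranging supply gives qs = 4p - 1423. Setting quantity demanded equal to quantity supplied, 857 - 2p = 4p - 1423, gives p* = 380 and q* = 97.
Because the ceiling (367) lies below the market-clearing price, it is binding.
At p = 367: qd = 857 - 2·367 = 123 and qs = 4·367 - 1423 = 45.
Quantity traded falls to 45. At q = 45 the demand price is (857 - 45)/2 = 406 and the supply price is (1423 + 45)/4 = 367.
Deadweight loss = ½ · (406 - 367) · (97 - 45) = ½ · 39 · 52 = 1014.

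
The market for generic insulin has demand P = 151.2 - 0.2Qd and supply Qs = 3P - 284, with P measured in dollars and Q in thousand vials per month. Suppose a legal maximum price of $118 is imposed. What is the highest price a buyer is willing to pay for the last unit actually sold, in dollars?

Rearranging demand gives Qd = 756 - 5P. Equilibrium: 756 - 5P = 3P - 284, so 1040 = 8P and P* = 130, Q* = 106.
Since 118 < 130, the ceiling is binding.
At P = 118: Qd = 756 - 5·118 = 166 and Qs = 3·118 - 284 = 70.
Only 70 units reach the market. On the demand curve, the marginal buyer's willingness to pay at Q = 70 is (756 - 70)/5 = 137.2.

137.2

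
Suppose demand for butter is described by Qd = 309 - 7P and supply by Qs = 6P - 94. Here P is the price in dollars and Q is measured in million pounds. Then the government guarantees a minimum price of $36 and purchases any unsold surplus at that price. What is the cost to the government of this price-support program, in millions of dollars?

2340

Setting quantity demanded equal to quantity supplied, 309 - 7P = 6P - 94, gives P* = 31 and Q* = 92.
Since 36 > 31, the floor is binding.
At P = 36: Qd = 309 - 7·36 = 57 and Qs = 6·36 - 94 = 122.
Surplus = Qs - Qd = 65.
Government expenditure = surplus × support price = 65 × 36 = 2340.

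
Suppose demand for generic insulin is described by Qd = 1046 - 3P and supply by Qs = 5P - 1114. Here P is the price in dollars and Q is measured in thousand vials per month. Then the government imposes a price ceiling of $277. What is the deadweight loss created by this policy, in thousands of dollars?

0

In a free market, 1046 - 3P = 5P - 1114 gives the equilibrium P* = 270, Q* = 236.
The ceiling of 277 is above the equilibrium price 270, so it is not binding; the market clears at P* = 270, Q* = 236.
Since the control does not bind, no trades are prevented and deadweight loss is zero.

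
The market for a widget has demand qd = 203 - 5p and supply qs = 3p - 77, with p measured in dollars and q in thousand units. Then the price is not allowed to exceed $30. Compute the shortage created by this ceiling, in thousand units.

40

Without the control the market clears where 203 - 5p = 3p - 77, i.e. p* = 35 and q* = 28.
Since 30 < 35, the ceiling is binding.
At p = 30: qd = 203 - 5·30 = 53 and qs = 3·30 - 77 = 13.
Shortage = qd - qs = 53 - 13 = 40.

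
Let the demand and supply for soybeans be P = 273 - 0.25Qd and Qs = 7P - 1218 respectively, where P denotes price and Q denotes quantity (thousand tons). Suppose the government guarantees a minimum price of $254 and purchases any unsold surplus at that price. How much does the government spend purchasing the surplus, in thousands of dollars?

122936

Rearranging demand gives Qd = 1092 - 4P. In a free market, 1092 - 4P = 7P - 1218 gives the equilibrium P* = 210, Q* = 252.
Because the floor (254) lies above the market-clearing price, it is binding.
At P = 254: Qd = 1092 - 4·254 = 76 and Qs = 7·254 - 1218 = 560.
Surplus = Qs - Qd = 484.
Government expenditure = surplus × support price = 484 × 254 = 122936.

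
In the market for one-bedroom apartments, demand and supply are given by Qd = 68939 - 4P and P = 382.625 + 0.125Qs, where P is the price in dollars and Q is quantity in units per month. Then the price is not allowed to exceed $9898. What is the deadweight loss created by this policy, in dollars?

0

Rearranging supply gives Qs = 8P - 3061. Equilibrium: 68939 - 4P = 8P - 3061, so 72000 = 12P and P* = 6000, Q* = 44939.
The ceiling of 9898 is above the equilibrium price 6000, so it is not binding; the market clears at P* = 6000, Q* = 44939.
Since the control does not bind, no trades are prevented and deadweight loss is zero.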